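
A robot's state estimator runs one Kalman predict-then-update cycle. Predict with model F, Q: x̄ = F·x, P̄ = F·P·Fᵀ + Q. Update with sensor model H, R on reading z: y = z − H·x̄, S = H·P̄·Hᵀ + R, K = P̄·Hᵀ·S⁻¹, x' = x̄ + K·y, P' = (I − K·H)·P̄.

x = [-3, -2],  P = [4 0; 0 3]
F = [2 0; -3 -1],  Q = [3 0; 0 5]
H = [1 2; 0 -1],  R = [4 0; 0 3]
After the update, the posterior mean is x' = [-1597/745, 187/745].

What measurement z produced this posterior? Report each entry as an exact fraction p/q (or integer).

x̄ = F·x = [-6, 11]
P̄ = F·P·Fᵀ + Q = [19 -24; -24 44]
S = H·P̄·Hᵀ + R = [103 -64; -64 47]
K = P̄·Hᵀ·S⁻¹ = [173/745 616/745; 192/745 -436/745]
x' − x̄ = [2873/745, -8008/745] = K·y
y = (KᵀK)⁻¹·Kᵀ·(x' − x̄) = [-19, 10]
z = y + H·x̄ = [-19, 10] + [16, -11] = [-3, -1]

z = [-3, -1]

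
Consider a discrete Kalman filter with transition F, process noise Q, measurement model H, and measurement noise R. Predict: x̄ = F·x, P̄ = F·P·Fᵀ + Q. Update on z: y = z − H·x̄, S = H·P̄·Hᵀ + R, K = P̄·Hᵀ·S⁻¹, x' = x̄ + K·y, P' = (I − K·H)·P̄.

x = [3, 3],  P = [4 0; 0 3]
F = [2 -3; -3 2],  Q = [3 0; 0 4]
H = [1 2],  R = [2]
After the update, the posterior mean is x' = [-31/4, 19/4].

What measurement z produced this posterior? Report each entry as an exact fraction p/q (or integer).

z = [2]

x̄ = F·x = [-3, -3]
P̄ = F·P·Fᵀ + Q = [46 -42; -42 52]
S = H·P̄·Hᵀ + R = [88]
K = P̄·Hᵀ·S⁻¹ = [-19/44; 31/44]
x' − x̄ = [-19/4, 31/4] = K·y
y = (KᵀK)⁻¹·Kᵀ·(x' − x̄) = [11]
z = y + H·x̄ = [11] + [-9] = [2]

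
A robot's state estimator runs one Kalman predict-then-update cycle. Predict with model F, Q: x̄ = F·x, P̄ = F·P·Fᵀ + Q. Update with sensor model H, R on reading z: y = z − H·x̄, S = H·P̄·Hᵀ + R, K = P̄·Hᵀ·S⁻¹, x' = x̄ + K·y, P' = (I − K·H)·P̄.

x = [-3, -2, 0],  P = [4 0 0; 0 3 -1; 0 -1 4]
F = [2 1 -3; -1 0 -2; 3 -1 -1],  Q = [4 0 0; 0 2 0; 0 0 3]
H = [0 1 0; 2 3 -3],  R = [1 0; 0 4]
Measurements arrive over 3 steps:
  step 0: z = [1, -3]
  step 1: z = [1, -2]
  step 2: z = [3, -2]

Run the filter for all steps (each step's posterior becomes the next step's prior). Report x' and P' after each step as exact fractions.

step 0: x' = [-40021/4230, 127/141, -9421/2115], P' = [215167/4230 122/141 73597/2115; 122/141 38/47 190/141; 73597/2115 190/141 52784/2115]
step 1: x' = [-801718613/184009057, 45441494/184009057, -400416198/184009057], P' = [1859999328/184009057 51727244/184009057 1302129052/184009057; 51727244/184009057 140936775/184009057 165752951/184009057; 1302129052/184009057 165752951/184009057 1110684475/184009057]
step 2: x' = [-447049855810/235079242321, 476866348033/235079242321, 275467337203/235079242321], P' = [2240720532020/235079242321 55941101324/235079242321 1557339408980/235079242321; 55941101324/235079242321 178944950046/235079242321 203550745198/235079242321; 1557339408980/235079242321 203550745198/235079242321 1335561131490/235079242321]

step 0: x̄ = F·x = [-8, 3, -7]
step 0: P̄ = F·P·Fᵀ + Q = [65 18 31; 18 22 -6; 31 -6 44]
step 0: y = z − H·x̄ = [-2, -17]
step 0: S = H·P̄·Hᵀ + R = [23 120; 120 810]
step 0: K = P̄·Hᵀ·S⁻¹ = [122/141 -67/4230; 38/47 4/141; 190/141 -652/2115]
step 0: x' = x̄ + K·y = [-40021/4230, 127/141, -9421/2115]
step 0: P' = (I − K·H)·P̄ = [215167/4230 122/141 73597/2115; 122/141 38/47 190/141; 73597/2115 190/141 52784/2115]
step 1: x̄ = F·x = [-9853/2115, 15541/846, -105031/4230]
step 1: P̄ = F·P·Fᵀ + Q = [22616/2115 4082/423 106/2115; 4082/423 246935/846 -231055/846; 106/2115 -231055/846 1164457/4230]
step 1: y = z − H·x̄ = [-14695/846, -258628/2115]
step 1: S = H·P̄·Hᵀ + R = [247781/846 725149/423; 725149/423 21536141/2115]
step 1: K = P̄·Hᵀ·S⁻¹ = [51727244/184009057 -7801692/184009057; 140936775/184009057 7251490/184009057; 165752951/184009057 -57634117/184009057]
step 1: x' = x̄ + K·y = [-801718613/184009057, 45441494/184009057, -400416198/184009057]
step 1: P' = (I − K·H)·P̄ = [1859999328/184009057 51727244/184009057 1302129052/184009057; 51727244/184009057 140936775/184009057 165752951/184009057; 1302129052/184009057 165752951/184009057 1110684475/184009057]
step 2: x̄ = F·x = [-356747138/184009057, 1602551009/184009057, -2050181135/184009057]
step 2: P̄ = F·P·Fᵀ + Q = [1899973236/184009057 1258745996/184009057 410926192/184009057; 1258745996/184009057 11879271550/184009057 -9486041148/184009057; 410926192/184009057 -9486041148/184009057 10752010499/184009057]
step 2: y = z − H·x̄ = [-1050523838/184009057, -10612720270/184009057]
step 2: S = H·P̄·Hᵀ + R = [12063280607/184009057 66613430086/184009057; 66613430086/184009057 392940045925/184009057]
step 2: K = P̄·Hᵀ·S⁻¹ = [55941101324/235079242321 -5688464732/235079242321; 178944950046/235079242321 9516204298/235079242321; 203550745198/235079242321 -70338085229/235079242321]
step 2: x' = x̄ + K·y = [-447049855810/235079242321, 476866348033/235079242321, 275467337203/235079242321]
step 2: P' = (I − K·H)·P̄ = [2240720532020/235079242321 55941101324/235079242321 1557339408980/235079242321; 55941101324/235079242321 178944950046/235079242321 203550745198/235079242321; 1557339408980/235079242321 203550745198/235079242321 1335561131490/235079242321]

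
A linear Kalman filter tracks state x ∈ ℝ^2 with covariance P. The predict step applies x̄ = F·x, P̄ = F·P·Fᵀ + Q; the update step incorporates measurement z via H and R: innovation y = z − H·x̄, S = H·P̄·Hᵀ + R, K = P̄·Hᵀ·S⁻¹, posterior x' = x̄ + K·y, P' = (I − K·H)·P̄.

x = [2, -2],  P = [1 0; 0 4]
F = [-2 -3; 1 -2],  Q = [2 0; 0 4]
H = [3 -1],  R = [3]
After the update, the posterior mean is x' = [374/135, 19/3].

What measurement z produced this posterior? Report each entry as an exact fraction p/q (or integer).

x̄ = F·x = [2, 6]
P̄ = F·P·Fᵀ + Q = [42 22; 22 21]
S = H·P̄·Hᵀ + R = [270]
K = P̄·Hᵀ·S⁻¹ = [52/135; 1/6]
x' − x̄ = [104/135, 1/3] = K·y
y = (KᵀK)⁻¹·Kᵀ·(x' − x̄) = [2]
z = y + H·x̄ = [2] + [0] = [2]

z = [2]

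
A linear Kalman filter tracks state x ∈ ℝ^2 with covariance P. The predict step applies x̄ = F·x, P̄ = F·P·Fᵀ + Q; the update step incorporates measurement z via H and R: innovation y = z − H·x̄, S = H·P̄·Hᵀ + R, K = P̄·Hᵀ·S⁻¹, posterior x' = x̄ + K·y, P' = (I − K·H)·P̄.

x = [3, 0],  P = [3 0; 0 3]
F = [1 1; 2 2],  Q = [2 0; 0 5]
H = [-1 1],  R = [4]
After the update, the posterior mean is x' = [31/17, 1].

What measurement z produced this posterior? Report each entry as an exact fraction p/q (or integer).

z = [-2]

x̄ = F·x = [3, 6]
P̄ = F·P·Fᵀ + Q = [8 12; 12 29]
S = H·P̄·Hᵀ + R = [17]
K = P̄·Hᵀ·S⁻¹ = [4/17; 1]
x' − x̄ = [-20/17, -5] = K·y
y = (KᵀK)⁻¹·Kᵀ·(x' − x̄) = [-5]
z = y + H·x̄ = [-5] + [3] = [-2]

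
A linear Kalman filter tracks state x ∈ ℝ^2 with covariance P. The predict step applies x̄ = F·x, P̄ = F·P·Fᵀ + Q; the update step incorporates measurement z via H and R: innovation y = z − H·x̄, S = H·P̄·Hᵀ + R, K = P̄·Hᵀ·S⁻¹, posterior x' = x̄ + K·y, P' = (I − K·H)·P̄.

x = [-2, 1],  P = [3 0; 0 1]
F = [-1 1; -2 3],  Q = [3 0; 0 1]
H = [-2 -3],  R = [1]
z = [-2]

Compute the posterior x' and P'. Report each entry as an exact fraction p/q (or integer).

x' = [-4/67, 49/67]
P' = [664/335 -429/335; -429/335 314/335]

x̄ = F·x = [3, 7]
P̄ = F·P·Fᵀ + Q = [7 9; 9 22]
y = z − H·x̄ = [25]
S = H·P̄·Hᵀ + R = [335]
K = P̄·Hᵀ·S⁻¹ = [-41/335; -84/335]
x' = x̄ + K·y = [-4/67, 49/67]
P' = (I − K·H)·P̄ = [664/335 -429/335; -429/335 314/335]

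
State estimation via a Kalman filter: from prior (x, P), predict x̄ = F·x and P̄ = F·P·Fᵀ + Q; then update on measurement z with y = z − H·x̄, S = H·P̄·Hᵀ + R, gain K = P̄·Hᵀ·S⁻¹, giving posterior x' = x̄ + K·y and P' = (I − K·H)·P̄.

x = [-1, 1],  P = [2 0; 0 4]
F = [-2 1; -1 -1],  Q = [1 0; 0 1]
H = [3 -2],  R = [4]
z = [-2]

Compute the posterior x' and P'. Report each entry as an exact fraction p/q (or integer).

x' = [18/149, 154/149]
P' = [416/149 546/149; 546/149 847/149]

x̄ = F·x = [3, 0]
P̄ = F·P·Fᵀ + Q = [13 0; 0 7]
y = z − H·x̄ = [-11]
S = H·P̄·Hᵀ + R = [149]
K = P̄·Hᵀ·S⁻¹ = [39/149; -14/149]
x' = x̄ + K·y = [18/149, 154/149]
P' = (I − K·H)·P̄ = [416/149 546/149; 546/149 847/149]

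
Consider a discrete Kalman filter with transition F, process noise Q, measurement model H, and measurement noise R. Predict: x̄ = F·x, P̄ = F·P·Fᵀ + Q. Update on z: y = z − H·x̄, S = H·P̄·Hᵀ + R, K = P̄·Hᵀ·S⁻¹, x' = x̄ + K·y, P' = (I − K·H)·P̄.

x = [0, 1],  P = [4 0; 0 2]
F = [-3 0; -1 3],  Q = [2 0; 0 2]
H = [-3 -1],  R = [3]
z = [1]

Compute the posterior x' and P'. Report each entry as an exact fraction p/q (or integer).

x̄ = F·x = [0, 3]
P̄ = F·P·Fᵀ + Q = [38 12; 12 24]
y = z − H·x̄ = [4]
S = H·P̄·Hᵀ + R = [441]
K = P̄·Hᵀ·S⁻¹ = [-2/7; -20/147]
x' = x̄ + K·y = [-8/7, 361/147]
P' = (I − K·H)·P̄ = [2 -36/7; -36/7 776/49]

x' = [-8/7, 361/147]
P' = [2 -36/7; -36/7 776/49]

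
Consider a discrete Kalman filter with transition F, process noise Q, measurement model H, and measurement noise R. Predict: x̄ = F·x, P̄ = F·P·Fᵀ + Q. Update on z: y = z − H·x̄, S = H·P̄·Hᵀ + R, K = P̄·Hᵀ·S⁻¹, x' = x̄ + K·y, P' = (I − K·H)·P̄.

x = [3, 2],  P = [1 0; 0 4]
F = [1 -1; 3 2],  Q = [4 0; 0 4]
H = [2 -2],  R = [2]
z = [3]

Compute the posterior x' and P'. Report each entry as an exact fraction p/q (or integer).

x̄ = F·x = [1, 13]
P̄ = F·P·Fᵀ + Q = [9 -5; -5 29]
y = z − H·x̄ = [27]
S = H·P̄·Hᵀ + R = [194]
K = P̄·Hᵀ·S⁻¹ = [14/97; -34/97]
x' = x̄ + K·y = [475/97, 343/97]
P' = (I − K·H)·P̄ = [481/97 467/97; 467/97 501/97]

x' = [475/97, 343/97]
P' = [481/97 467/97; 467/97 501/97]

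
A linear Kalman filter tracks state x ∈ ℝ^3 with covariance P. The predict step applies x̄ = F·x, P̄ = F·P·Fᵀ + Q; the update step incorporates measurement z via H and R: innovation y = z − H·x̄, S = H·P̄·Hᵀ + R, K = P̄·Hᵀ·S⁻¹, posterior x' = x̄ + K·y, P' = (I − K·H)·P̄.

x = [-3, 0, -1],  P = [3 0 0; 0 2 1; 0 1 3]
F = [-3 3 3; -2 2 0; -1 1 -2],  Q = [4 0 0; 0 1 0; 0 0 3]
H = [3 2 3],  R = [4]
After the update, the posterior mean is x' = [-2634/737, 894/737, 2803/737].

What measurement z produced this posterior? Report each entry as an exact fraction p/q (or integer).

x̄ = F·x = [6, 6, 5]
P̄ = F·P·Fᵀ + Q = [94 36 -6; 36 21 6; -6 6 16]
S = H·P̄·Hᵀ + R = [1474]
K = P̄·Hᵀ·S⁻¹ = [168/737; 84/737; 21/737]
x' − x̄ = [-7056/737, -3528/737, -882/737] = K·y
y = (KᵀK)⁻¹·Kᵀ·(x' − x̄) = [-42]
z = y + H·x̄ = [-42] + [45] = [3]

z = [3]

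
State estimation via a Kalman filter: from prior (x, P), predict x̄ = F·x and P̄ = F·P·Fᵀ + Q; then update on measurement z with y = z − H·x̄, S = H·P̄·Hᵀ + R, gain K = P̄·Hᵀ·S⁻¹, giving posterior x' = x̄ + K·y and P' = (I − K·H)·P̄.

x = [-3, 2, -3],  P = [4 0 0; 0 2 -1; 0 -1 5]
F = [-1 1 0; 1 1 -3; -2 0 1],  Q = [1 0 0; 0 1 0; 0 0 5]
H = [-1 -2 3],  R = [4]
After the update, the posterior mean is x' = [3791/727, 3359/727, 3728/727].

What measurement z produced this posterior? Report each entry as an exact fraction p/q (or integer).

z = [1]

x̄ = F·x = [5, 8, 3]
P̄ = F·P·Fᵀ + Q = [7 1 7; 1 58 -24; 7 -24 26]
S = H·P̄·Hᵀ + R = [727]
K = P̄·Hᵀ·S⁻¹ = [12/727; -189/727; 119/727]
x' − x̄ = [156/727, -2457/727, 1547/727] = K·y
y = (KᵀK)⁻¹·Kᵀ·(x' − x̄) = [13]
z = y + H·x̄ = [13] + [-12] = [1]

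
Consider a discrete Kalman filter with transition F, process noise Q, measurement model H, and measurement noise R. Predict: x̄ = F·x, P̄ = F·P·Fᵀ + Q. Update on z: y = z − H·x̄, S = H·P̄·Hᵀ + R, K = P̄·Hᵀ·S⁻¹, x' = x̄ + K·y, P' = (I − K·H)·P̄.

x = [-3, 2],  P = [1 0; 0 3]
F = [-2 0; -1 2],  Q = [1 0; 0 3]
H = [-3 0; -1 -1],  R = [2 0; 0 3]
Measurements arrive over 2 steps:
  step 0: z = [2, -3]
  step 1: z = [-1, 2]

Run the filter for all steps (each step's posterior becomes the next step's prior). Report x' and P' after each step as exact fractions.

step 0: x' = [-2/5, 25/7], P' = [26/125 -4/25; -4/25 92/35]
step 1: x' = [29062/139495, -29199/55798], P' = [26856/139495 -3855/27899; -3855/27899 142953/55798]

step 0: x̄ = F·x = [6, 7]
step 0: P̄ = F·P·Fᵀ + Q = [5 2; 2 16]
step 0: y = z − H·x̄ = [20, 10]
step 0: S = H·P̄·Hᵀ + R = [47 21; 21 28]
step 0: K = P̄·Hᵀ·S⁻¹ = [-39/125 -2/125; 6/25 -144/175]
step 0: x' = x̄ + K·y = [-2/5, 25/7]
step 0: P' = (I − K·H)·P̄ = [26/125 -4/25; -4/25 92/35]
step 1: x̄ = F·x = [4/5, 264/35]
step 1: P̄ = F·P·Fᵀ + Q = [229/125 132/125; 132/125 12567/875]
step 1: y = z − H·x̄ = [7/5, 362/35]
step 1: S = H·P̄·Hᵀ + R = [2311/125 1083/125; 1083/125 18643/875]
step 1: K = P̄·Hᵀ·S⁻¹ = [-40284/139495 -2527/139495; 11565/55798 -45081/55798]
step 1: x' = x̄ + K·y = [29062/139495, -29199/55798]
step 1: P' = (I − K·H)·P̄ = [26856/139495 -3855/27899; -3855/27899 142953/55798]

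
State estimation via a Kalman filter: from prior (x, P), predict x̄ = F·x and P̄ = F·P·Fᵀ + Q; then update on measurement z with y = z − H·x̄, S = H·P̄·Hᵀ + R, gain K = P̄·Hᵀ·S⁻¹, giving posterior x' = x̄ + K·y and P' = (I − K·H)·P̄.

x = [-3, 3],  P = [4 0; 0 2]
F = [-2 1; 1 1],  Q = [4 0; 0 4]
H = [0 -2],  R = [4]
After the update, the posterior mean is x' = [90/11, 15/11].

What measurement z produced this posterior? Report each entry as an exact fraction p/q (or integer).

z = [-3]

x̄ = F·x = [9, 0]
P̄ = F·P·Fᵀ + Q = [22 -6; -6 10]
S = H·P̄·Hᵀ + R = [44]
K = P̄·Hᵀ·S⁻¹ = [3/11; -5/11]
x' − x̄ = [-9/11, 15/11] = K·y
y = (KᵀK)⁻¹·Kᵀ·(x' − x̄) = [-3]
z = y + H·x̄ = [-3] + [0] = [-3]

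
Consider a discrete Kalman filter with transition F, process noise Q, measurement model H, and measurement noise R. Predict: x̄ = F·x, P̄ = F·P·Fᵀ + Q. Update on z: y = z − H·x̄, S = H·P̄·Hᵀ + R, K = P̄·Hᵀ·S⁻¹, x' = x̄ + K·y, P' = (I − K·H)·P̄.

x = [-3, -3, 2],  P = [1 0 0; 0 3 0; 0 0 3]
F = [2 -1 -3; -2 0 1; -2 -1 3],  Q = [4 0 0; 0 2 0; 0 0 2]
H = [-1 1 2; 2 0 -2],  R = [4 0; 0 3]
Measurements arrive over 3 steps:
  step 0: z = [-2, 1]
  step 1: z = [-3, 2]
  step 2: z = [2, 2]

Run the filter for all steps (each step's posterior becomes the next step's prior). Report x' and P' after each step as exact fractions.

step 0: x' = [9634/7755, 6964/7755, 1714/7755], P' = [27743/7755 -8047/7755 22133/7755; -8047/7755 20243/7755 -9697/7755; 22133/7755 -9697/7755 21473/7755]
step 1: x' = [1789976/13063835, -21156873/13063835, -10741842/13063835], P' = [46729978/13063835 -25175074/13063835 40324474/13063835; -25175074/13063835 61176142/13063835 -31837822/13063835; 40324474/13063835 -31837822/13063835 42352012/13063835]
step 2: x' = [23887977383/6743823709, -2325649922/6743823709, 17726881708/6743823709], P' = [29457517718/6743823709 -16733033966/6743823709 26097588950/6743823709; -16733033966/6743823709 33288181454/6743823709 -19973229974/6743823709; 26097588950/6743823709 -19973229974/6743823709 27061868000/6743823709]

step 0: x̄ = F·x = [-9, 8, 15]
step 0: P̄ = F·P·Fᵀ + Q = [38 -13 -28; -13 9 13; -28 13 36]
step 0: y = z − H·x̄ = [-49, 49]
step 0: S = H·P̄·Hᵀ + R = [385 -440; -440 523]
step 0: K = P̄·Hᵀ·S⁻¹ = [2119/7755 68/141; 2224/7755 20/141; 2779/7755 8/141]
step 0: x' = x̄ + K·y = [9634/7755, 6964/7755, 1714/7755]
step 0: P' = (I − K·H)·P̄ = [27743/7755 -8047/7755 22133/7755; -8047/7755 20243/7755 -9697/7755; 22133/7755 -9697/7755 21473/7755]
step 1: x̄ = F·x = [7162/7755, -17554/7755, -1406/517]
step 1: P̄ = F·P·Fᵀ + Q = [63902/7755 -4724/7755 -1226/517; -4724/7755 59423/7755 -538/517; -1226/517 -538/517 6692/517]
step 1: y = z − H·x̄ = [43631/7755, -40994/7755]
step 1: S = H·P̄·Hᵀ + R = [606593/7755 -632972/7755; -632972/7755 827513/7755]
step 1: K = P̄·Hᵀ·S⁻¹ = [2185974/13063835 4270336/13063835; 5668893/13063835 4441832/13063835; 3135432/13063835 -1351692/13063835]
step 1: x' = x̄ + K·y = [1789976/13063835, -21156873/13063835, -10741842/13063835]
step 1: P' = (I − K·H)·P̄ = [46729978/13063835 -25175074/13063835 40324474/13063835; -25175074/13063835 61176142/13063835 -31837822/13063835; 40324474/13063835 -31837822/13063835 42352012/13063835]
step 2: x̄ = F·x = [56962351/13063835, -14321794/13063835, -2929721/2612767]
step 2: P̄ = F·P·Fᵀ + Q = [107299178/13063835 -9892482/13063835 -4603638/2612767; -9892482/13063835 94101698/13063835 -5426434/2612767; -4603638/2612767 -5426434/2612767 52364956/2612767]
step 2: y = z − H·x̄ = [25341805/2612767, -117094242/13063835]
step 2: S = H·P̄·Hᵀ + R = [260856876/2612767 -273105448/2612767; -273105448/2612767 1699832857/13063835]
step 2: K = P̄·Hᵀ·S⁻¹ = [1501156554/6743823709 319993216/963403387; 2518688868/6743823709 308590096/963403387; 2013229269/6743823709 -91836100/963403387]
step 2: x' = x̄ + K·y = [23887977383/6743823709, -2325649922/6743823709, 17726881708/6743823709]
step 2: P' = (I − K·H)·P̄ = [29457517718/6743823709 -16733033966/6743823709 26097588950/6743823709; -16733033966/6743823709 33288181454/6743823709 -19973229974/6743823709; 26097588950/6743823709 -19973229974/6743823709 27061868000/6743823709]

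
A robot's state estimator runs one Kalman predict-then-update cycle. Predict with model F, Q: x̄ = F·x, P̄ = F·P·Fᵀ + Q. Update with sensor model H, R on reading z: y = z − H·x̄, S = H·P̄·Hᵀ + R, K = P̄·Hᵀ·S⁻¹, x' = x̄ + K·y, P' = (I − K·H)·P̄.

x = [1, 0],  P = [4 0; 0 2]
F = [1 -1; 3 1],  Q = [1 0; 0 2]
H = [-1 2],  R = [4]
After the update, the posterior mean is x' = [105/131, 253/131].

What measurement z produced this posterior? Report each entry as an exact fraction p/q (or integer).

x̄ = F·x = [1, 3]
P̄ = F·P·Fᵀ + Q = [7 10; 10 40]
S = H·P̄·Hᵀ + R = [131]
K = P̄·Hᵀ·S⁻¹ = [13/131; 70/131]
x' − x̄ = [-26/131, -140/131] = K·y
y = (KᵀK)⁻¹·Kᵀ·(x' − x̄) = [-2]
z = y + H·x̄ = [-2] + [5] = [3]

z = [3]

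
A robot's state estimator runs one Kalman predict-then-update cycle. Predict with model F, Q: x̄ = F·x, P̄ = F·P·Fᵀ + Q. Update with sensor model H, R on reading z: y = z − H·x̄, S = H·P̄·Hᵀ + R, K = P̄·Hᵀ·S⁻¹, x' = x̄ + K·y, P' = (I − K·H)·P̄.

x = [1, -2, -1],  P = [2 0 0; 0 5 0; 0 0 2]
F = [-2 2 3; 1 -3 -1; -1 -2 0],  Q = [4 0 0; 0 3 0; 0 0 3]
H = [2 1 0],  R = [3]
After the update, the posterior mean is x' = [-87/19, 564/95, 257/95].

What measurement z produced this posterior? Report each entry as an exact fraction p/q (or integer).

z = [-3]

x̄ = F·x = [-9, 8, 3]
P̄ = F·P·Fᵀ + Q = [50 -40 -16; -40 52 28; -16 28 25]
S = H·P̄·Hᵀ + R = [95]
K = P̄·Hᵀ·S⁻¹ = [12/19; -28/95; -4/95]
x' − x̄ = [84/19, -196/95, -28/95] = K·y
y = (KᵀK)⁻¹·Kᵀ·(x' − x̄) = [7]
z = y + H·x̄ = [7] + [-10] = [-3]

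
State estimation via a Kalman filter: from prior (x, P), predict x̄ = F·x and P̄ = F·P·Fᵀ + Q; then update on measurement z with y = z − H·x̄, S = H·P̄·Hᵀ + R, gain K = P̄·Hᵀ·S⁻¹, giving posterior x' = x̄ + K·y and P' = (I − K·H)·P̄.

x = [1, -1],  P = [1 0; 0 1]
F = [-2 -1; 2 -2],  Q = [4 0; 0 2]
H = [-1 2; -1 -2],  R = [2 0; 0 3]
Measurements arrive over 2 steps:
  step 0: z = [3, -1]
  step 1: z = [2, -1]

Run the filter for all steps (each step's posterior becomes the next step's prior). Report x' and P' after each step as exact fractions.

step 0: x̄ = F·x = [-1, 4]
step 0: P̄ = F·P·Fᵀ + Q = [9 -2; -2 10]
step 0: y = z − H·x̄ = [-6, 6]
step 0: S = H·P̄·Hᵀ + R = [59 -31; -31 44]
step 0: K = P̄·Hᵀ·S⁻¹ = [-727/1635 -698/1635; 82/327 -76/327]
step 0: x' = x̄ + K·y = [-487/545, 120/109]
step 0: P' = (I − K·H)·P̄ = [1774/1635 32/327; 32/327 98/327]
step 1: x̄ = F·x = [374/545, -2174/545]
step 1: P̄ = F·P·Fᵀ + Q = [4922/545 -1932/545; -1932/545 3682/545]
step 1: y = z − H·x̄ = [5812/545, -4519/545]
step 1: S = H·P̄·Hᵀ + R = [28468/545 -9806/545; -9806/545 13557/545]
step 1: K = P̄·Hᵀ·S⁻¹ = [-118795/265856 -53337/132928; 1043/4154 -455/2077]
step 1: x' = x̄ + K·y = [-99951/132928, 1049/2077]
step 1: P' = (I − K·H)·P̄ = [139403/132928 161/2077; 161/2077 602/2077]

step 0: x' = [-487/545, 120/109], P' = [1774/1635 32/327; 32/327 98/327]
step 1: x' = [-99951/132928, 1049/2077], P' = [139403/132928 161/2077; 161/2077 602/2077]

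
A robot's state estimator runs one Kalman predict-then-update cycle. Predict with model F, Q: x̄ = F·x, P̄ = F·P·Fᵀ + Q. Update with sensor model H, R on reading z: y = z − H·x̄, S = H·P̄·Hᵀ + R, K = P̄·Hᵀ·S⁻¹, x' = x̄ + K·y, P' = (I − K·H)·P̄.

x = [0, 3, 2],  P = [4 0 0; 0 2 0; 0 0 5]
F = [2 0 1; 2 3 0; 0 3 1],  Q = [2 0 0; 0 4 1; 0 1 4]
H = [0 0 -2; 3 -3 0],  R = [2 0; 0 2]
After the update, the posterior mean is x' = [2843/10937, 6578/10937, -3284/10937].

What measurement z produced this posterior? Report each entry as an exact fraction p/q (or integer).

x̄ = F·x = [2, 9, 11]
P̄ = F·P·Fᵀ + Q = [23 16 5; 16 38 19; 5 19 27]
S = H·P̄·Hᵀ + R = [110 84; 84 263]
K = P̄·Hᵀ·S⁻¹ = [-2197/10937 1575/10937; -2225/10937 -2034/10937; -5337/10937 -42/10937]
x' − x̄ = [-19031/10937, -91855/10937, -123591/10937] = K·y
y = (KᵀK)⁻¹·Kᵀ·(x' − x̄) = [23, 20]
z = y + H·x̄ = [23, 20] + [-22, -21] = [1, -1]

z = [1, -1]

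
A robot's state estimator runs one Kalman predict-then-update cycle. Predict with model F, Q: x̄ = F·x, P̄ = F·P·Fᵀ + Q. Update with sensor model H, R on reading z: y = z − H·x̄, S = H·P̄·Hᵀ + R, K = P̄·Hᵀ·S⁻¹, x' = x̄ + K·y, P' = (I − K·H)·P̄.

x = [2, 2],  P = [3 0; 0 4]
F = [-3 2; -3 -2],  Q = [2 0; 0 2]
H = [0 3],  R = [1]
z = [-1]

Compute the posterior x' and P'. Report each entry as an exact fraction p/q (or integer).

x' = [5/14, -5/14]
P' = [17181/406 11/406; 11/406 45/406]

x̄ = F·x = [-2, -10]
P̄ = F·P·Fᵀ + Q = [45 11; 11 45]
y = z − H·x̄ = [29]
S = H·P̄·Hᵀ + R = [406]
K = P̄·Hᵀ·S⁻¹ = [33/406; 135/406]
x' = x̄ + K·y = [5/14, -5/14]
P' = (I − K·H)·P̄ = [17181/406 11/406; 11/406 45/406]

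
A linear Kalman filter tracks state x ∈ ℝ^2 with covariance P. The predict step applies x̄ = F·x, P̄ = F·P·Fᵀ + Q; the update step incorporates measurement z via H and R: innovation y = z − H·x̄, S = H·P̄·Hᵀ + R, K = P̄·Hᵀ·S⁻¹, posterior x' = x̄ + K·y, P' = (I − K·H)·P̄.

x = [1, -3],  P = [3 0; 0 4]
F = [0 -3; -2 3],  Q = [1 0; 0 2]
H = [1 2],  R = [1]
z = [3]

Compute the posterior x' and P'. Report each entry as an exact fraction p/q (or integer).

x' = [143/47, -5/47]
P' = [2253/94 -572/47; -572/47 302/47]

x̄ = F·x = [9, -11]
P̄ = F·P·Fᵀ + Q = [37 -36; -36 50]
y = z − H·x̄ = [16]
S = H·P̄·Hᵀ + R = [94]
K = P̄·Hᵀ·S⁻¹ = [-35/94; 32/47]
x' = x̄ + K·y = [143/47, -5/47]
P' = (I − K·H)·P̄ = [2253/94 -572/47; -572/47 302/47]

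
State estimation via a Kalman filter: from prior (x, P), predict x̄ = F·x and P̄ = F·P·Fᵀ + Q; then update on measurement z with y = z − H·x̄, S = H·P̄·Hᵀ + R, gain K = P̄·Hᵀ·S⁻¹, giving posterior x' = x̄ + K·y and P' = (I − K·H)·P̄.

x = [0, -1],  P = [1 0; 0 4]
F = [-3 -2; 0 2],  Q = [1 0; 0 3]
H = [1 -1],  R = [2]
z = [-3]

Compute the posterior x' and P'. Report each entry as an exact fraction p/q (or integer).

x' = [-136/79, 87/79]
P' = [290/79 206/79; 206/79 276/79]

x̄ = F·x = [2, -2]
P̄ = F·P·Fᵀ + Q = [26 -16; -16 19]
y = z − H·x̄ = [-7]
S = H·P̄·Hᵀ + R = [79]
K = P̄·Hᵀ·S⁻¹ = [42/79; -35/79]
x' = x̄ + K·y = [-136/79, 87/79]
P' = (I − K·H)·P̄ = [290/79 206/79; 206/79 276/79]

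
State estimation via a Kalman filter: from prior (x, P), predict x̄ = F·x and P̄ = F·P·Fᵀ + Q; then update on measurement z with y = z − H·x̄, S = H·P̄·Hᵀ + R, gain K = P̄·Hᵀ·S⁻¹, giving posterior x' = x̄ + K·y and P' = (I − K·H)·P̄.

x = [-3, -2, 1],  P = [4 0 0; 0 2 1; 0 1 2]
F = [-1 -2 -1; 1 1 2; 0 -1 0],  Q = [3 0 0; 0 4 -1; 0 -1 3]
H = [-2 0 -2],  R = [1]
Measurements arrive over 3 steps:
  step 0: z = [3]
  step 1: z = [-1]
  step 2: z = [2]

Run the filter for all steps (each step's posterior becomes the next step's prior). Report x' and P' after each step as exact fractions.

step 0: x' = [-118/145, 401/145, -18/29], P' = [341/145 -177/145 -63/29; -177/145 1254/145 31/29; -63/29 31/29 65/29]
step 1: x' = [33988/48385, -93141/48385, -10863/48385], P' = [86467/48385 8186/48385 -78582/48385; 8186/48385 310673/48385 -12516/48385; -78582/48385 -12516/48385 82757/48385]
step 2: x' = [-8761411/12338173, 3097393/12338173, -3272079/12338173], P' = [22009899/12338173 2794457/12338173 -20010296/12338173; 2794457/12338173 72967476/12338173 -3736228/12338173; -20010296/12338173 -3736228/12338173 21083140/12338173]

step 0: x̄ = F·x = [6, -3, 2]
step 0: P̄ = F·P·Fᵀ + Q = [21 -17 5; -17 22 -5; 5 -5 5]
step 0: y = z − H·x̄ = [19]
step 0: S = H·P̄·Hᵀ + R = [145]
step 0: K = P̄·Hᵀ·S⁻¹ = [-52/145; 44/145; -4/29]
step 0: x' = x̄ + K·y = [-118/145, 401/145, -18/29]
step 0: P' = (I − K·H)·P̄ = [341/145 -177/145 -63/29; -177/145 1254/145 31/29; -63/29 31/29 65/29]
step 1: x̄ = F·x = [-594/145, 103/145, -401/145]
step 1: P̄ = F·P·Fᵀ + Q = [5399/145 -2798/145 2486/145; -2798/145 2481/145 -1532/145; 2486/145 -1532/145 1689/145]
step 1: y = z − H·x̄ = [-427/29]
step 1: S = H·P̄·Hᵀ + R = [9677/29]
step 1: K = P̄·Hᵀ·S⁻¹ = [-3154/9677; 1732/9677; -1670/9677]
step 1: x' = x̄ + K·y = [33988/48385, -93141/48385, -10863/48385]
step 1: P' = (I − K·H)·P̄ = [86467/48385 8186/48385 -78582/48385; 8186/48385 310673/48385 -12516/48385; -78582/48385 -12516/48385 82757/48385]
step 2: x̄ = F·x = [163157/48385, -80879/48385, 93141/48385]
step 2: P̄ = F·P·Fᵀ + Q = [1382587/48385 -599559/48385 617016/48385; -599559/48385 573688/48385 -342212/48385; 617016/48385 -342212/48385 455828/48385]
step 2: y = z − H·x̄ = [609366/48385]
step 2: S = H·P̄·Hᵀ + R = [12338173/48385]
step 2: K = P̄·Hᵀ·S⁻¹ = [-3999206/12338173; 1883542/12338173; -2145688/12338173]
step 2: x' = x̄ + K·y = [-8761411/12338173, 3097393/12338173, -3272079/12338173]
step 2: P' = (I − K·H)·P̄ = [22009899/12338173 2794457/12338173 -20010296/12338173; 2794457/12338173 72967476/12338173 -3736228/12338173; -20010296/12338173 -3736228/12338173 21083140/12338173]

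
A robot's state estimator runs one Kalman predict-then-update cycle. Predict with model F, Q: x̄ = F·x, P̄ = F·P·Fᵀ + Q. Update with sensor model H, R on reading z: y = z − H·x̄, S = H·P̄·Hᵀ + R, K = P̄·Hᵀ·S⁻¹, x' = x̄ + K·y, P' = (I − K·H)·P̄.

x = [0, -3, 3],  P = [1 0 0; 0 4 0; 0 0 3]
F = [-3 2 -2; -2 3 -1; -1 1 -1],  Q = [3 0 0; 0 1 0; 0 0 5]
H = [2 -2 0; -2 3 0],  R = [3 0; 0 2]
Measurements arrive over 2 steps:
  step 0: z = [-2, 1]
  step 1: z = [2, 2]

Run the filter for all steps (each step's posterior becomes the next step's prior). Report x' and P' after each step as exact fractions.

step 0: x' = [-834/233, -514/233, -977/466], P' = [1648/233 1228/233 663/233; 1228/233 4772/1165 2499/1165; 663/233 2499/1165 15551/2330]
step 1: x' = [2649993/666529, 2109950/666529, 1266266/666529], P' = [25412391/4665703 18422730/4665703 1882532/666529; 18422730/4665703 14127474/4665703 1402874/666529; 1882532/666529 1402874/666529 4638132/666529]

step 0: x̄ = F·x = [-12, -12, -6]
step 0: P̄ = F·P·Fᵀ + Q = [40 36 17; 36 44 17; 17 17 13]
step 0: y = z − H·x̄ = [-2, 13]
step 0: S = H·P̄·Hᵀ + R = [51 -64; -64 126]
step 0: K = P̄·Hᵀ·S⁻¹ = [280/233 194/233; 912/1165 1018/1165; 544/1165 867/2330]
step 0: x' = x̄ + K·y = [-834/233, -514/233, -977/466]
step 0: P' = (I − K·H)·P̄ = [1648/233 1228/233 663/233; 1228/233 4772/1165 2499/1165; 663/233 2499/1165 15551/2330]
step 1: x̄ = F·x = [2451/233, 1229/466, 1617/466]
step 1: P̄ = F·P·Fᵀ + Q = [73953/1165 17016/1165 25694/1165; 17016/1165 18869/2330 15641/2330; 25694/1165 15641/2330 31929/2330]
step 1: y = z − H·x̄ = [-3207/233, 7049/466]
step 1: S = H·P̄·Hᵀ + R = [200917/1165 -182259/1165; -182259/1165 357721/2330]
step 1: K = P̄·Hᵀ·S⁻¹ = [665682/666529 2221704/4665703; 409072/666529 2768481/4665703; 319772/666529 221779/666529]
step 1: x' = x̄ + K·y = [2649993/666529, 2109950/666529, 1266266/666529]
step 1: P' = (I − K·H)·P̄ = [25412391/4665703 18422730/4665703 1882532/666529; 18422730/4665703 14127474/4665703 1402874/666529; 1882532/666529 1402874/666529 4638132/666529]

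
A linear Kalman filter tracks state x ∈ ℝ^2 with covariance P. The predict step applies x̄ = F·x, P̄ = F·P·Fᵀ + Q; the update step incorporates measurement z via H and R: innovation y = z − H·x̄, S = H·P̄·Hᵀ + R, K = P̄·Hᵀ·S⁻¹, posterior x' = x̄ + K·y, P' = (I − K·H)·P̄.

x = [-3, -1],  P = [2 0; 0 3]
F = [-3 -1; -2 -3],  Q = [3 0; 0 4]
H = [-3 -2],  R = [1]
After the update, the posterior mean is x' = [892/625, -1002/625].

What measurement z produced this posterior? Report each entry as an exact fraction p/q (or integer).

x̄ = F·x = [10, 9]
P̄ = F·P·Fᵀ + Q = [24 21; 21 39]
S = H·P̄·Hᵀ + R = [625]
K = P̄·Hᵀ·S⁻¹ = [-114/625; -141/625]
x' − x̄ = [-5358/625, -6627/625] = K·y
y = (KᵀK)⁻¹·Kᵀ·(x' − x̄) = [47]
z = y + H·x̄ = [47] + [-48] = [-1]

z = [-1]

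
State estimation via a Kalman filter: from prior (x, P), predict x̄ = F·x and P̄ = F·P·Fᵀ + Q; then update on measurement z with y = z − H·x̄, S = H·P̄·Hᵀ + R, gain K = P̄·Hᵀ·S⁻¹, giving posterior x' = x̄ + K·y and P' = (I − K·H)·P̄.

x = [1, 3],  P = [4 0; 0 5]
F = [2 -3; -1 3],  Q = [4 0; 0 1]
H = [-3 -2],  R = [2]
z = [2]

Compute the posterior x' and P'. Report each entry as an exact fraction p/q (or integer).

x̄ = F·x = [-7, 8]
P̄ = F·P·Fᵀ + Q = [65 -53; -53 50]
y = z − H·x̄ = [-3]
S = H·P̄·Hᵀ + R = [151]
K = P̄·Hᵀ·S⁻¹ = [-89/151; 59/151]
x' = x̄ + K·y = [-790/151, 1031/151]
P' = (I − K·H)·P̄ = [1894/151 -2752/151; -2752/151 4069/151]

x' = [-790/151, 1031/151]
P' = [1894/151 -2752/151; -2752/151 4069/151]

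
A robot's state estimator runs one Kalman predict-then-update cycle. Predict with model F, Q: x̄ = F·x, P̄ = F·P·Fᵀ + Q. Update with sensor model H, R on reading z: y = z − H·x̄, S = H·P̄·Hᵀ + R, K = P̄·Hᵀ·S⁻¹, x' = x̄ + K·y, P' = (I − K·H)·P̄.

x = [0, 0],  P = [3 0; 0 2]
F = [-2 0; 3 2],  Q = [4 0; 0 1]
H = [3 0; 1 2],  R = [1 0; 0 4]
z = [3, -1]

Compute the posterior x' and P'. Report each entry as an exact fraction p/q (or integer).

x̄ = F·x = [0, 0]
P̄ = F·P·Fᵀ + Q = [16 -18; -18 36]
y = z − H·x̄ = [3, -1]
S = H·P̄·Hᵀ + R = [145 -60; -60 92]
K = P̄·Hᵀ·S⁻¹ = [804/2435 -1/487; -432/2435 459/974]
x' = x̄ + K·y = [2417/2435, -4887/4870]
P' = (I − K·H)·P̄ = [268/2435 -144/2435; -144/2435 2367/2435]

x' = [2417/2435, -4887/4870]
P' = [268/2435 -144/2435; -144/2435 2367/2435]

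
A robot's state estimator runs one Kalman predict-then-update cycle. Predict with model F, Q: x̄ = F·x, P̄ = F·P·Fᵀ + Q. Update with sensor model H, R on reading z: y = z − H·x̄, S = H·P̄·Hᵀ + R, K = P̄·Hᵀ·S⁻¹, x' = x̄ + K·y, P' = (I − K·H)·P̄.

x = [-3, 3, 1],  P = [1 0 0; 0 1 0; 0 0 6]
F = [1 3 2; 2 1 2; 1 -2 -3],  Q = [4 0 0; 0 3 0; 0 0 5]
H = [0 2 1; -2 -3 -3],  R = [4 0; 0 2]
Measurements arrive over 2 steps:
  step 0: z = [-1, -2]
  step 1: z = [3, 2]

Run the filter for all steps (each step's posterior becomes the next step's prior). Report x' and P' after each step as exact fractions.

step 0: x' = [3037/243, 476/81, -3295/243], P' = [45067/1458 5008/243 -29966/729; 5008/243 1340/81 -7372/243; -29966/729 -7372/243 42236/729]
step 1: x' = [-126060058/106621857, 36566139/11846873, -314988791/106621857], P' = [433630259/106621857 13285858/11846873 -398107472/106621857; 13285858/11846873 33947806/11846873 -44040504/11846873; -398107472/106621857 -44040504/11846873 689262140/106621857]

step 0: x̄ = F·x = [8, -1, -12]
step 0: P̄ = F·P·Fᵀ + Q = [38 29 -41; 29 32 -36; -41 -36 64]
step 0: y = z − H·x̄ = [13, -25]
step 0: S = H·P̄·Hᵀ + R = [52 -94; -94 226]
step 0: K = P̄·Hᵀ·S⁻¹ = [41/1458 -241/1458; 167/243 20/243; -499/729 -214/729]
step 0: x' = x̄ + K·y = [3037/243, 476/81, -3295/243]
step 0: P' = (I − K·H)·P̄ = [45067/1458 5008/243 -29966/729; 5008/243 1340/81 -7372/243; -29966/729 -7372/243 42236/729]
step 1: x̄ = F·x = [731/243, 304/81, 10066/243]
step 1: P̄ = F·P·Fᵀ + Q = [15643/1458 -455/243 58511/1458; -455/243 581/81 -955/243; 58511/1458 -955/243 617701/1458]
step 1: y = z − H·x̄ = [-11161/243, 34882/243]
step 1: S = H·P̄·Hᵀ + R = [642445/1458 -1970383/1458; -1970383/1458 6285151/1458]
step 1: K = P̄·Hᵀ·S⁻¹ = [-39740507/106621857 -15828134/106621857; 5963777/11846873 1853189/11846873; -25866733/106621857 -41238934/106621857]
step 1: x' = x̄ + K·y = [-126060058/106621857, 36566139/11846873, -314988791/106621857]
step 1: P' = (I − K·H)·P̄ = [433630259/106621857 13285858/11846873 -398107472/106621857; 13285858/11846873 33947806/11846873 -44040504/11846873; -398107472/106621857 -44040504/11846873 689262140/106621857]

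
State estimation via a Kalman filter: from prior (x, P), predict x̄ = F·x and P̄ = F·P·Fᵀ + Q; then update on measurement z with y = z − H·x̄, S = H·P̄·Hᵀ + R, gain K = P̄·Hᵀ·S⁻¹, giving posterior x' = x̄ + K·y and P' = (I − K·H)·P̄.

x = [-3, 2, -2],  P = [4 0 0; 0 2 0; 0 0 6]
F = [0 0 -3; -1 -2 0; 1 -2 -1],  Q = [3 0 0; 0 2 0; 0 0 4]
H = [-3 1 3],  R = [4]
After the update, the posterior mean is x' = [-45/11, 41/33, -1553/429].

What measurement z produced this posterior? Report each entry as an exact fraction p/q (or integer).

x̄ = F·x = [6, -1, -5]
P̄ = F·P·Fᵀ + Q = [57 0 18; 0 14 4; 18 4 22]
S = H·P̄·Hᵀ + R = [429]
K = P̄·Hᵀ·S⁻¹ = [-3/11; 2/33; 16/429]
x' − x̄ = [-111/11, 74/33, 592/429] = K·y
y = (KᵀK)⁻¹·Kᵀ·(x' − x̄) = [37]
z = y + H·x̄ = [37] + [-34] = [3]

z = [3]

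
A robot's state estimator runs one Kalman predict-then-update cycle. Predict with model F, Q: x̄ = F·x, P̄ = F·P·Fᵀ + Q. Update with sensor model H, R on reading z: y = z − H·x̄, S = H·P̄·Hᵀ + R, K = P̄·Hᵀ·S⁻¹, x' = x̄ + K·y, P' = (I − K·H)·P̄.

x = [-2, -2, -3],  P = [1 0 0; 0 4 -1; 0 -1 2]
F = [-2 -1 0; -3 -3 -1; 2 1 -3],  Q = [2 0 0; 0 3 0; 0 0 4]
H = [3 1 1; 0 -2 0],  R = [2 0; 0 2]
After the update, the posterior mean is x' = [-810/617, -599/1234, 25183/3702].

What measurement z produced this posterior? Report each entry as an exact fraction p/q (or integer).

z = [2, 1]

x̄ = F·x = [6, 15, 3]
P̄ = F·P·Fᵀ + Q = [10 17 -11; 17 44 -20; -11 -20 36]
S = H·P̄·Hᵀ + R = [168 -150; -150 178]
K = P̄·Hᵀ·S⁻¹ = [109/617 -26/617; 25/1234 -589/1234; 1487/3702 695/1234]
x' − x̄ = [-4512/617, -19109/1234, 14077/3702] = K·y
y = (KᵀK)⁻¹·Kᵀ·(x' − x̄) = [-34, 31]
z = y + H·x̄ = [-34, 31] + [36, -30] = [2, 1]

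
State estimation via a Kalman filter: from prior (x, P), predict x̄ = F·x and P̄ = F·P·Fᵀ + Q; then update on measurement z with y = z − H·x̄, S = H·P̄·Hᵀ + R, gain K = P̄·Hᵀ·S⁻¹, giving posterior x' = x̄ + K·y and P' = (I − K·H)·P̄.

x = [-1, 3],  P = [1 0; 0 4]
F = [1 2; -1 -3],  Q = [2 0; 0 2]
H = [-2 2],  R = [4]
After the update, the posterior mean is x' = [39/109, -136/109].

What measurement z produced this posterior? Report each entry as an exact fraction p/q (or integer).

x̄ = F·x = [5, -8]
P̄ = F·P·Fᵀ + Q = [19 -25; -25 39]
S = H·P̄·Hᵀ + R = [436]
K = P̄·Hᵀ·S⁻¹ = [-22/109; 32/109]
x' − x̄ = [-506/109, 736/109] = K·y
y = (KᵀK)⁻¹·Kᵀ·(x' − x̄) = [23]
z = y + H·x̄ = [23] + [-26] = [-3]

z = [-3]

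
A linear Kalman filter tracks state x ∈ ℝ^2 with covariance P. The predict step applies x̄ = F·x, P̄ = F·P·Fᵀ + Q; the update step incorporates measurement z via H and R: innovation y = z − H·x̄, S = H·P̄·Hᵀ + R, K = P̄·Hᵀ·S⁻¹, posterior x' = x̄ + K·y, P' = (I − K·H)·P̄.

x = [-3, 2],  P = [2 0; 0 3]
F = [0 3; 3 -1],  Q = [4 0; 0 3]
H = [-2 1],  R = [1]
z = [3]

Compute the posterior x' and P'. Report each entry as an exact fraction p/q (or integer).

x̄ = F·x = [6, -11]
P̄ = F·P·Fᵀ + Q = [31 -9; -9 24]
y = z − H·x̄ = [26]
S = H·P̄·Hᵀ + R = [185]
K = P̄·Hᵀ·S⁻¹ = [-71/185; 42/185]
x' = x̄ + K·y = [-736/185, -943/185]
P' = (I − K·H)·P̄ = [694/185 1317/185; 1317/185 2676/185]

x' = [-736/185, -943/185]
P' = [694/185 1317/185; 1317/185 2676/185]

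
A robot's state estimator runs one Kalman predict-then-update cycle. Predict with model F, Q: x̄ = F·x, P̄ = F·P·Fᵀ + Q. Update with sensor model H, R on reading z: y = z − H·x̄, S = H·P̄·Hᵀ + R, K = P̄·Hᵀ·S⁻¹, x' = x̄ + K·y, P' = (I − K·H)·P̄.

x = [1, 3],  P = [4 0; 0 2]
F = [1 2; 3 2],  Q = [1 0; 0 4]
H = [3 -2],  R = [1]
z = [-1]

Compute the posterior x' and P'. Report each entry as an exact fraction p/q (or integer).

x̄ = F·x = [7, 9]
P̄ = F·P·Fᵀ + Q = [13 20; 20 48]
y = z − H·x̄ = [-4]
S = H·P̄·Hᵀ + R = [70]
K = P̄·Hᵀ·S⁻¹ = [-1/70; -18/35]
x' = x̄ + K·y = [247/35, 387/35]
P' = (I − K·H)·P̄ = [909/70 682/35; 682/35 1032/35]

x' = [247/35, 387/35]
P' = [909/70 682/35; 682/35 1032/35]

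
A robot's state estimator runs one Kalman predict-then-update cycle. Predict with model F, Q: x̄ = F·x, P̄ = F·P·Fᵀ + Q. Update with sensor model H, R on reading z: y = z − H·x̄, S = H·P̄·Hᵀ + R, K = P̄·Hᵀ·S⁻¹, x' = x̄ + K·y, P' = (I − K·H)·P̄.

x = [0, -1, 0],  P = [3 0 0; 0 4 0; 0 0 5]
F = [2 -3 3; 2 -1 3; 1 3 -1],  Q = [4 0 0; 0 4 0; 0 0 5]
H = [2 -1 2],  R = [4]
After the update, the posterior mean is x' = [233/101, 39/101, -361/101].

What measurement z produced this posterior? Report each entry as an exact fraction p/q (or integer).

x̄ = F·x = [3, 1, -3]
P̄ = F·P·Fᵀ + Q = [97 69 -45; 69 65 -21; -45 -21 49]
S = H·P̄·Hᵀ + R = [101]
K = P̄·Hᵀ·S⁻¹ = [35/101; 31/101; 29/101]
x' − x̄ = [-70/101, -62/101, -58/101] = K·y
y = (KᵀK)⁻¹·Kᵀ·(x' − x̄) = [-2]
z = y + H·x̄ = [-2] + [-1] = [-3]

z = [-3]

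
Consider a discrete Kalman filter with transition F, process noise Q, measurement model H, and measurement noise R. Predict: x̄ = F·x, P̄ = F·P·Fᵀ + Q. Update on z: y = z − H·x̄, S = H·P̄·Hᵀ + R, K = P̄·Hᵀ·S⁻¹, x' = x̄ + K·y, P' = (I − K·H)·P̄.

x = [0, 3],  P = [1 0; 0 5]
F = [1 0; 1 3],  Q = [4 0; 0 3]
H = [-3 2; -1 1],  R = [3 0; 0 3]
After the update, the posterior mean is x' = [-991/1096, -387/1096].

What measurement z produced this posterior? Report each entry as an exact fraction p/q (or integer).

z = [3, -2]

x̄ = F·x = [0, 9]
P̄ = F·P·Fᵀ + Q = [5 1; 1 49]
S = H·P̄·Hᵀ + R = [232 108; 108 55]
K = P̄·Hᵀ·S⁻¹ = [-283/1096 119/274; 41/1096 219/274]
x' − x̄ = [-991/1096, -10251/1096] = K·y
y = (KᵀK)⁻¹·Kᵀ·(x' − x̄) = [-15, -11]
z = y + H·x̄ = [-15, -11] + [18, 9] = [3, -2]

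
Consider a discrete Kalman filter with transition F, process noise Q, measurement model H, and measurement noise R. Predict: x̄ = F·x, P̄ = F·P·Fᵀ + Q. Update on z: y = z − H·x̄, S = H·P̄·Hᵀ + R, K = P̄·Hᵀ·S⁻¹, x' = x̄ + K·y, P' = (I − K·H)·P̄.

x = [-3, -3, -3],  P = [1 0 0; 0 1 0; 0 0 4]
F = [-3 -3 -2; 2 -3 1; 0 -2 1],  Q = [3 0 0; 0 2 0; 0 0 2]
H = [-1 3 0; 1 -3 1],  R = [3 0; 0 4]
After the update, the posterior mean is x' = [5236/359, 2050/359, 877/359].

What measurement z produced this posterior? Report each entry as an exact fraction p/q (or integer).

x̄ = F·x = [24, 0, 3]
P̄ = F·P·Fᵀ + Q = [37 -5 -2; -5 19 10; -2 10 10]
S = H·P̄·Hᵀ + R = [241 -206; -206 188]
K = P̄·Hᵀ·S⁻¹ = [131/718 669/1436; 118/359 30/359; 371/718 645/1436]
x' − x̄ = [-3380/359, 2050/359, -200/359] = K·y
y = (KᵀK)⁻¹·Kᵀ·(x' − x̄) = [25, -30]
z = y + H·x̄ = [25, -30] + [-24, 27] = [1, -3]

z = [1, -3]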